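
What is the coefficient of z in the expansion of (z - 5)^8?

-625000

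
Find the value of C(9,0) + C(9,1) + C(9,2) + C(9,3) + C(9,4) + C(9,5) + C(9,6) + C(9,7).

502

1 + 9 + 36 + 84 + 126 + 126 + 84 + 36 = 502.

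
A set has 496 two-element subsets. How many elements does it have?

n(n−1)/2 = 496 ⇒ n(n−1) = 992. Since 32·31 = 992, n = 32.

32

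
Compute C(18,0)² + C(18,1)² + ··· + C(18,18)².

Σ C(18,j)² is the coefficient of x^18 in (1+x)^18(1+x)^18 = (1+x)^36, i.e. C(36,18) = 9075135300.

9075135300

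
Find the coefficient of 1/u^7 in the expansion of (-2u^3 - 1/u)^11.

-22

General term: C(11,j)·(-2u^3)^j·(-1/u)^(11-j), with u-exponent 3j − 1(11−j) = 4j − 11.
Set 4j − 11 = -7: j = 1.
C(11,1) = 11; (-2)^1 = -2; (-1)^10 = 1.
Coefficient = 11 · (-2) · 1 = -22.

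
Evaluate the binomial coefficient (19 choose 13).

C(19,13) = C(19,6) by symmetry.
C(19,6) = (19·18·17·16·15·14) / 6! = 19535040 / 720 = 27132.

27132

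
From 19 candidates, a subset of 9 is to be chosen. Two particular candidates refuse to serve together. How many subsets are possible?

72930

All 9-subsets: C(19,9) = 92378. Those containing both fixed elements: C(17,7) = 19448.
92378 − 19448 = 72930.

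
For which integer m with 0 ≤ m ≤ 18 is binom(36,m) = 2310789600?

13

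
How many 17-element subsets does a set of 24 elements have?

C(24,17) = C(24,7) by symmetry.
C(24,7) = (24·23·22·21·20·19·18) / 7! = 1744364160 / 5040 = 346104.

346104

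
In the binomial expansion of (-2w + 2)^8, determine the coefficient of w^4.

The general term is C(8,j)·(-2w)^j·(2)^(8-j); the w^4 term has j = 4.
C(8,4) = 70.
Coefficient = C(8,4) · (-2)^4 · 2^4 = 70 · 16 · 16 = 17920.

17920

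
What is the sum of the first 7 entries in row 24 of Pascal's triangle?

1 + 24 + 276 + 2024 + 10626 + 42504 + 134596 = 190051.

190051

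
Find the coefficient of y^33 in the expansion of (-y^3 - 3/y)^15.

-12285

General term: C(15,j)·(-y^3)^j·(-3/y)^(15-j), with y-exponent 3j − 1(15−j) = 4j − 15.
Set 4j − 15 = 33: j = 12.
C(15,12) = 455; (-1)^12 = 1; (-3)^3 = -27.
Coefficient = 455 · 1 · (-27) = -12285.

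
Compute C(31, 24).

2629575

C(31,24) = C(31,7) by symmetry.
C(31,7) = (31·30·29·28·27·26·25) / 7! = 13253058000 / 5040 = 2629575.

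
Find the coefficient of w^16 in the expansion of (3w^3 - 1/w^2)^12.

3247695

General term: C(12,j)·(3w^3)^j·(-1/w^2)^(12-j), with w-exponent 3j − 2(12−j) = 5j − 24.
Set 5j − 24 = 16: j = 8.
C(12,8) = 495; 3^8 = 6561; (-1)^4 = 1.
Coefficient = 495 · 6561 · 1 = 3247695.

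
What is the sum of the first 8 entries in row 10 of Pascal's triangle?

1 + 10 + 45 + 120 + 210 + 252 + 210 + 120 = 968.

968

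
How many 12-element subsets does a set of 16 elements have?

1820

C(16,12) = C(16,4) by symmetry.
C(16,4) = (16·15·14·13) / 4! = 43680 / 24 = 1820.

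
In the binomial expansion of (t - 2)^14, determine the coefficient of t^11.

-2912

The general term is C(14,j)·(t)^j·(-2)^(14-j); the t^11 term has j = 11.
C(14,11) = 364.
Coefficient = C(14,11) · (-2)^3 = 364 · (-8) = -2912.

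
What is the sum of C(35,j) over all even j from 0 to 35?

Even-j terms of row 35 sum to 2^34 = 17179869184.

17179869184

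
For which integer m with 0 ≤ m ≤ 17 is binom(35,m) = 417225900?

11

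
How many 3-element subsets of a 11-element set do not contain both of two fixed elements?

156

All 3-subsets: C(11,3) = 165. Those containing both fixed elements: C(9,1) = 9.
165 − 9 = 156.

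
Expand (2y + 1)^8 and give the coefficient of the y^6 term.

1792

The general term is C(8,j)·(2y)^j·(1)^(8-j); the y^6 term has j = 6.
C(8,6) = 28.
Coefficient = C(8,6) · 2^6 = 28 · 64 = 1792.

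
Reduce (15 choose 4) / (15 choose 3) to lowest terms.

C(n,k+1)/C(n,k) = (n−k)/(k+1) = (15−3)/(3+1) = 12/4 = 3.

3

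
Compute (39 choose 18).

C(39,18) = (39·38·37·36·35·34·33·32·31·30·29·28·27·26·25·24·23·22) / 18! = 399246543793282239774720000 / 6402373705728000 = 62359143990.

62359143990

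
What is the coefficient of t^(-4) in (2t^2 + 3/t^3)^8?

General term: C(8,j)·(2t^2)^j·(3/t^3)^(8-j), with t-exponent 2j − 3(8−j) = 5j − 24.
Set 5j − 24 = -4: j = 4.
C(8,4) = 70; 2^4 = 16; 3^4 = 81.
Coefficient = 70 · 16 · 81 = 90720.

90720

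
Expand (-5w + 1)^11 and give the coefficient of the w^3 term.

-20625

The general term is C(11,j)·(-5w)^j·(1)^(11-j); the w^3 term has j = 3.
C(11,3) = 165.
Coefficient = C(11,3) · (-5)^3 = 165 · (-125) = -20625.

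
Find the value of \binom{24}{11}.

2496144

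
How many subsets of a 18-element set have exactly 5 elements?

8568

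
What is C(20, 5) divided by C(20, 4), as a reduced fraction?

C(n,k+1)/C(n,k) = (n−k)/(k+1) = (20−4)/(4+1) = 16/5.

16/5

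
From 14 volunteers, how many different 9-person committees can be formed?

This is C(14,9) = 2002.

2002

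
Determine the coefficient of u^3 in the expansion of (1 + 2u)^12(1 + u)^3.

Coefficient of u^3 = Σ_{j} C(12,j)·2^j·C(3,3-j)·1^(3-j) for j from 0 to 3.
= 1 + 72 + 792 + 1760 = 2625.

2625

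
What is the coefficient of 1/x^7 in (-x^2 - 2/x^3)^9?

General term: C(9,j)·(-x^2)^j·(-2/x^3)^(9-j), with x-exponent 2j − 3(9−j) = 5j − 27.
Set 5j − 27 = -7: j = 4.
C(9,4) = 126; (-1)^4 = 1; (-2)^5 = -32.
Coefficient = 126 · 1 · (-32) = -4032.

-4032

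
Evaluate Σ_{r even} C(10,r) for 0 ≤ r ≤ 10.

512

Half of (1+1)^10 + (1−1)^10 gives the even-index sum: 2^9 = 512.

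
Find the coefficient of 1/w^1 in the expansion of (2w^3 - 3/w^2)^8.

-108864

General term: C(8,j)·(2w^3)^j·(-3/w^2)^(8-j), with w-exponent 3j − 2(8−j) = 5j − 16.
Set 5j − 16 = -1: j = 3.
C(8,3) = 56; 2^3 = 8; (-3)^5 = -243.
Coefficient = 56 · 8 · (-243) = -108864.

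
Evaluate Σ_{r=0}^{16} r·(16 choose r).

Since r·C(16,r) = 16·C(15,r−1), the sum is 16·2^15 = 16·32768 = 524288.

524288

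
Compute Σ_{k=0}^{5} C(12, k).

1586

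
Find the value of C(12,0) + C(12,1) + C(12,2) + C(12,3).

299

1 + 12 + 66 + 220 = 299.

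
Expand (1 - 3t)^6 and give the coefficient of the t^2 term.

135

The general term is C(6,j)·(1)^j·(-3t)^(6-j); the t^2 term has j = 4.
C(6,4) = 15.
Coefficient = C(6,4) · (-3)^2 = 15 · 9 = 135.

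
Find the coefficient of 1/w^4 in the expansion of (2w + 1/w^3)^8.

1792

General term: C(8,j)·(2w)^j·(1/w^3)^(8-j), with w-exponent 1j − 3(8−j) = 4j − 24.
Set 4j − 24 = -4: j = 5.
C(8,5) = 56; 2^5 = 32; 1^3 = 1.
Coefficient = 56 · 32 · 1 = 1792.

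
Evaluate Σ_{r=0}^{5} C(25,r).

68406

1 + 25 + 300 + 2300 + 12650 + 53130 = 68406.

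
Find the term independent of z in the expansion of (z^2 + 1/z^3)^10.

General term: C(10,j)·(z^2)^j·(1/z^3)^(10-j), with z-exponent 2j − 3(10−j) = 5j − 30.
Set 5j − 30 = 0: j = 6.
C(10,6) = 210; 1^6 = 1; 1^4 = 1.
Coefficient = 210 · 1 · 1 = 210.

210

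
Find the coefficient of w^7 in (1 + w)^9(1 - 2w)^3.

Coefficient of w^7 = Σ_{j} C(9,j)·1^j·C(3,7-j)·(-2)^(7-j) for j from 4 to 7.
= (-1008) + 1512 + (-504) + 36 = 36.

36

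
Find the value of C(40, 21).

131282408400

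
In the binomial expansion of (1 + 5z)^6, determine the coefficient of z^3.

The general term is C(6,j)·(1)^j·(5z)^(6-j); the z^3 term has j = 3.
C(6,3) = 20.
Coefficient = C(6,3) · 5^3 = 20 · 125 = 2500.

2500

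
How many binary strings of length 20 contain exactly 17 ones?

1140

Choose the 17 positions: C(20,17) = 1140.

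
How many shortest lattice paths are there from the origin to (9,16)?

2042975

Each path is a sequence of 25 steps with 9 rights: C(25,9) = 2042975.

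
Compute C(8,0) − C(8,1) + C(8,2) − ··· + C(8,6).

The partial alternating sum Σ_{k=0}^{6} (−1)^k C(8,k) = (−1)^6 C(7,6) = 7.

7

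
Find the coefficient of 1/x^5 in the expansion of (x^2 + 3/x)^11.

General term: C(11,j)·(x^2)^j·(3/x)^(11-j), with x-exponent 2j − 1(11−j) = 3j − 11.
Set 3j − 11 = -5: j = 2.
C(11,2) = 55; 1^2 = 1; 3^9 = 19683.
Coefficient = 55 · 1 · 19683 = 1082565.

1082565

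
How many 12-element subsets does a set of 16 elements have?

C(16,12) = C(16,4) by symmetry.
C(16,4) = (16·15·14·13) / 4! = 43680 / 24 = 1820.

1820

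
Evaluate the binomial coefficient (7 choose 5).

C(7,5) = C(7,2) by symmetry.
C(7,2) = (7·6) / 2! = 42 / 2 = 21.

21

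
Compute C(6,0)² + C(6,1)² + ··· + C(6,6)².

By Vandermonde's identity, Σ C(6,i)² = C(12,6) = 924.

924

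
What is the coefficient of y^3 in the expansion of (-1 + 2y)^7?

The general term is C(7,j)·(-1)^j·(2y)^(7-j); the y^3 term has j = 4.
C(7,4) = 35.
Coefficient = C(7,4) · 2^3 = 35 · 8 = 280.

280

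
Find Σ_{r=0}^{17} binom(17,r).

131072

Setting x = 1 in (1+x)^17 gives Σ C(17,r) = 2^17 = 131072.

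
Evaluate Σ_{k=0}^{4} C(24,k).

1 + 24 + 276 + 2024 + 10626 = 12951.

12951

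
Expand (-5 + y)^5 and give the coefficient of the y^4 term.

-25

The general term is C(5,j)·(-5)^j·(y)^(5-j); the y^4 term has j = 1.
C(5,1) = 5.
Coefficient = C(5,1) · (-5)^1 = 5 · (-5) = -25.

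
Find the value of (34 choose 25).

52451256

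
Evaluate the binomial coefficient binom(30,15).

155117520

C(30,15) = (30·29·28·27·26·25·24·23·22·21·20·19·18·17·16) / 15! = 202843204931727360000 / 1307674368000 = 155117520.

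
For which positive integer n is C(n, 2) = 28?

8

n(n−1)/2 = 28 ⇒ n(n−1) = 56. Since 8·7 = 56, n = 8.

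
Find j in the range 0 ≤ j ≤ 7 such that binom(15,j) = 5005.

6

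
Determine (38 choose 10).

C(38,10) = (38·37·36·35·34·33·32·31·30·29) / 10! = 1715456253772800 / 3628800 = 472733756.

472733756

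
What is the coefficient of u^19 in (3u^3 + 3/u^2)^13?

1139940945

General term: C(13,j)·(3u^3)^j·(3/u^2)^(13-j), with u-exponent 3j − 2(13−j) = 5j − 26.
Set 5j − 26 = 19: j = 9.
C(13,9) = 715; 3^9 = 19683; 3^4 = 81.
Coefficient = 715 · 19683 · 81 = 1139940945.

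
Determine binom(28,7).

1184040

C(28,7) = (28·27·26·25·24·23·22) / 7! = 5967561600 / 5040 = 1184040.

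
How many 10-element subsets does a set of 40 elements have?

C(40,10) = (40·39·38·37·36·35·34·33·32·31) / 10! = 3075990524006400 / 3628800 = 847660528.

847660528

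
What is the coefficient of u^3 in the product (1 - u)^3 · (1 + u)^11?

Coefficient of u^3 = Σ_{j} C(3,j)·(-1)^j·C(11,3-j)·1^(3-j) for j from 0 to 3.
= 165 + (-165) + 33 + (-1) = 32.

32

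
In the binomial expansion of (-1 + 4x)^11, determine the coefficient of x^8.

-10813440

The general term is C(11,j)·(-1)^j·(4x)^(11-j); the x^8 term has j = 3.
C(11,3) = 165.
Coefficient = C(11,3) · (-1)^3 · 4^8 = 165 · (-1) · 65536 = -10813440.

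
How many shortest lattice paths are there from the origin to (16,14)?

145422675

Each path is a sequence of 30 steps with 16 rights: C(30,16) = 145422675.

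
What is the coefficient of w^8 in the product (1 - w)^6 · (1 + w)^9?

-45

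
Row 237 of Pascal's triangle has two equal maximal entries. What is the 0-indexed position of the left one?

118

For odd n = 237, C(237,r) peaks at r = (n−1)/2 and (n+1)/2; the lesser is 118.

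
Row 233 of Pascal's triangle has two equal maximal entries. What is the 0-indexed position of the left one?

For odd n = 233, C(233,m) peaks at m = (n−1)/2 and (n+1)/2; the smaller is 116.

116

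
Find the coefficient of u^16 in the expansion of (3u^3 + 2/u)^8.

81648

General term: C(8,j)·(3u^3)^j·(2/u)^(8-j), with u-exponent 3j − 1(8−j) = 4j − 8.
Set 4j − 8 = 16: j = 6.
C(8,6) = 28; 3^6 = 729; 2^2 = 4.
Coefficient = 28 · 729 · 4 = 81648.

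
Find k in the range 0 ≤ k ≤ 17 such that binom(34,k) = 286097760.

C(34,k) increases on 0 ≤ k ≤ 17. C(34,10) = 131128140 and C(34,11) = 286097760, so k = 11.

11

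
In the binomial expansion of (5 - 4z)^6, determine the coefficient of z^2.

150000

The general term is C(6,j)·(5)^j·(-4z)^(6-j); the z^2 term has j = 4.
C(6,4) = 15.
Coefficient = C(6,4) · 5^4 · (-4)^2 = 15 · 625 · 16 = 150000.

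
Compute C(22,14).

C(22,14) = C(22,8) by symmetry.
C(22,8) = (22·21·20·19·18·17·16·15) / 8! = 12893126400 / 40320 = 319770.

319770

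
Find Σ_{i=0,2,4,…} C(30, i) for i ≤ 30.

Half of (1+1)^30 + (1−1)^30 gives the even-index sum: 2^29 = 536870912.

536870912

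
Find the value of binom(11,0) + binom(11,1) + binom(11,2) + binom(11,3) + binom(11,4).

1 + 11 + 55 + 165 + 330 = 562.

562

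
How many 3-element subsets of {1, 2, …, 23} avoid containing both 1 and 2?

1750

All 3-subsets: C(23,3) = 1771. Those containing both fixed elements: C(21,1) = 21.
1771 − 21 = 1750.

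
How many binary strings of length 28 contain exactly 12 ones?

30421755

Choose the 12 positions: C(28,12) = 30421755.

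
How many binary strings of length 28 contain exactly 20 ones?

Choose the 20 positions: C(28,20) = 3108105.

3108105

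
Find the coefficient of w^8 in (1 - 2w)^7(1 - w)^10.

Coefficient of w^8 = Σ_{j} C(7,j)·(-2)^j·C(10,8-j)·(-1)^(8-j) for j from 0 to 7.
= 45 + 1680 + 17640 + 70560 + 117600 + 80640 + 20160 + 1280 = 309605.

309605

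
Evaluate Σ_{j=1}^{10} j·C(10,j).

5120

Since j·C(10,j) = 10·C(9,j−1), the sum is 10·2^9 = 10·512 = 5120.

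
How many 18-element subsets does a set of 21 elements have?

C(21,18) = C(21,3) by symmetry.
C(21,3) = (21·20·19) / 3! = 7980 / 6 = 1330.

1330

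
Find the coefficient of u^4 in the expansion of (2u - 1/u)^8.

General term: C(8,j)·(2u)^j·(-1/u)^(8-j), with u-exponent 1j − 1(8−j) = 2j − 8.
Set 2j − 8 = 4: j = 6.
C(8,6) = 28; 2^6 = 64; (-1)^2 = 1.
Coefficient = 28 · 64 · 1 = 1792.

1792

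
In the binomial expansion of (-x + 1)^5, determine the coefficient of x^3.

The general term is C(5,j)·(-x)^j·(1)^(5-j); the x^3 term has j = 3.
C(5,3) = 10.
Coefficient = C(5,3) · (-1)^3 = 10 · (-1) = -10.

-10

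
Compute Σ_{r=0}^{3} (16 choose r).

697

1 + 16 + 120 + 560 = 697.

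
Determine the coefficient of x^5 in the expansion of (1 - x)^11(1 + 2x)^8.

450

Coefficient of x^5 = Σ_{j} C(11,j)·(-1)^j·C(8,5-j)·2^(5-j) for j from 0 to 5.
= 1792 + (-12320) + 24640 + (-18480) + 5280 + (-462) = 450.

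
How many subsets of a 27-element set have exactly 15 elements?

17383860

Choose the 15 positions: C(27,15) = 17383860.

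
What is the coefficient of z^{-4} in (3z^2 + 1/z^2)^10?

17010

General term: C(10,j)·(3z^2)^j·(1/z^2)^(10-j), with z-exponent 2j − 2(10−j) = 4j − 20.
Set 4j − 20 = -4: j = 4.
C(10,4) = 210; 3^4 = 81; 1^6 = 1.
Coefficient = 210 · 81 · 1 = 17010.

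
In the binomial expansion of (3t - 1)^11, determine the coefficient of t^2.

-495

The general term is C(11,j)·(3t)^j·(-1)^(11-j); the t^2 term has j = 2.
C(11,2) = 55.
Coefficient = C(11,2) · 3^2 · (-1)^9 = 55 · 9 · (-1) = -495.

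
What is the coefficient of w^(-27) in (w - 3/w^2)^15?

General term: C(15,j)·(w)^j·(-3/w^2)^(15-j), with w-exponent 1j − 2(15−j) = 3j − 30.
Set 3j − 30 = -27: j = 1.
C(15,1) = 15; 1^1 = 1; (-3)^14 = 4782969.
Coefficient = 15 · 1 · 4782969 = 71744535.

71744535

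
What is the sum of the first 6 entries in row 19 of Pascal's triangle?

1 + 19 + 171 + 969 + 3876 + 11628 = 16664.

16664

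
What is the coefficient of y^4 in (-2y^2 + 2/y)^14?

General term: C(14,j)·(-2y^2)^j·(2/y)^(14-j), with y-exponent 2j − 1(14−j) = 3j − 14.
Set 3j − 14 = 4: j = 6.
C(14,6) = 3003; (-2)^6 = 64; 2^8 = 256.
Coefficient = 3003 · 64 · 256 = 49201152.

49201152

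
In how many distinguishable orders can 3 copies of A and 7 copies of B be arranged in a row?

120

Choose positions for the A's: C(10,3) = 120.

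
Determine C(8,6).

C(8,6) = C(8,2) by symmetry.
C(8,2) = (8·7) / 2! = 56 / 2 = 28.

28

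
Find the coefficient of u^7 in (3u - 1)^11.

721710

The general term is C(11,j)·(3u)^j·(-1)^(11-j); the u^7 term has j = 7.
C(11,7) = 330.
Coefficient = C(11,7) · 3^7 = 330 · 2187 = 721710.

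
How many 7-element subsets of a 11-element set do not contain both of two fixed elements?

All 7-subsets: C(11,7) = 330. Those containing both fixed elements: C(9,5) = 126.
330 − 126 = 204.

204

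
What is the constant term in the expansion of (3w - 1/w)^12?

General term: C(12,j)·(3w)^j·(-1/w)^(12-j), with w-exponent 1j − 1(12−j) = 2j − 12.
Set 2j − 12 = 0: j = 6.
C(12,6) = 924; 3^6 = 729; (-1)^6 = 1.
Coefficient = 924 · 729 · 1 = 673596.

673596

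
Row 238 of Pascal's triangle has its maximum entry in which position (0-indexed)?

119

C(238,i) is maximized at i = 238/2 = 119.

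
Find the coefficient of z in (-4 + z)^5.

The general term is C(5,j)·(-4)^j·(z)^(5-j); the z^1 term has j = 4.
C(5,4) = 5.
Coefficient = C(5,4) · (-4)^4 = 5 · 256 = 1280.

1280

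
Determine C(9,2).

36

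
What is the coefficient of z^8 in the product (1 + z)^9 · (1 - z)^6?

Coefficient of z^8 = Σ_{j} C(9,j)·1^j·C(6,8-j)·(-1)^(8-j) for j from 2 to 8.
= 36 + (-504) + 1890 + (-2520) + 1260 + (-216) + 9 = -45.

-45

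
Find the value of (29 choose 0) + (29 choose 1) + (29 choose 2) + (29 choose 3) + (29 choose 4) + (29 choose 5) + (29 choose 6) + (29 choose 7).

2182396

1 + 29 + 406 + 3654 + 23751 + 118755 + 475020 + 1560780 = 2182396.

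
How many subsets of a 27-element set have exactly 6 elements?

296010

Choose the 6 positions: C(27,6) = 296010.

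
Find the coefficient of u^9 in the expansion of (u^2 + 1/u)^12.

792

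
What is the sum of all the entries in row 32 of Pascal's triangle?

Setting x = 1 in (1+x)^32 gives Σ C(32,r) = 2^32 = 4294967296.

4294967296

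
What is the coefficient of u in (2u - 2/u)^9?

64512

General term: C(9,j)·(2u)^j·(-2/u)^(9-j), with u-exponent 1j − 1(9−j) = 2j − 9.
Set 2j − 9 = 1: j = 5.
C(9,5) = 126; 2^5 = 32; (-2)^4 = 16.
Coefficient = 126 · 32 · 16 = 64512.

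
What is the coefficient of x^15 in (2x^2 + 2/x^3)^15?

General term: C(15,j)·(2x^2)^j·(2/x^3)^(15-j), with x-exponent 2j − 3(15−j) = 5j − 45.
Set 5j − 45 = 15: j = 12.
C(15,12) = 455; 2^12 = 4096; 2^3 = 8.
Coefficient = 455 · 4096 · 8 = 14909440.

14909440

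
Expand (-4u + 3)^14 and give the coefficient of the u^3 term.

The general term is C(14,j)·(-4u)^j·(3)^(14-j); the u^3 term has j = 3.
C(14,3) = 364.
Coefficient = C(14,3) · (-4)^3 · 3^11 = 364 · (-64) · 177147 = -4126816512.

-4126816512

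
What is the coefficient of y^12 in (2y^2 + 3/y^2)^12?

General term: C(12,j)·(2y^2)^j·(3/y^2)^(12-j), with y-exponent 2j − 2(12−j) = 4j − 24.
Set 4j − 24 = 12: j = 9.
C(12,9) = 220; 2^9 = 512; 3^3 = 27.
Coefficient = 220 · 512 · 27 = 3041280.

3041280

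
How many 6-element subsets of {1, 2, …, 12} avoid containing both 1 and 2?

All 6-subsets: C(12,6) = 924. Those containing both fixed elements: C(10,4) = 210.
924 − 210 = 714.

714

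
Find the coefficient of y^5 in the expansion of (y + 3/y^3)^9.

27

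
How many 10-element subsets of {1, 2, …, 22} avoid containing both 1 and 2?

All 10-subsets: C(22,10) = 646646. Those containing both fixed elements: C(20,8) = 125970.
646646 − 125970 = 520676.

520676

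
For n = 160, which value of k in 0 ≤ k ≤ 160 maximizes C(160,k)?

C(160,k) is maximized at k = 160/2 = 80.

80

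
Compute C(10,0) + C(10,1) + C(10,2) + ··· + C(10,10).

1024

Setting x = 1 in (1+x)^10 gives Σ C(10,r) = 2^10 = 1024.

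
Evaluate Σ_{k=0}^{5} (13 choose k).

1 + 13 + 78 + 286 + 715 + 1287 = 2380.

2380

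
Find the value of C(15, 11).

C(15,11) = C(15,4) by symmetry.
C(15,4) = (15·14·13·12) / 4! = 32760 / 24 = 1365.

1365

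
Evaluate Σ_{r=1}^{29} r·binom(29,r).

Differentiating (1+x)^29 and setting x=1: Σ r·C(29,r) = 29·2^28 = 7784628224.

7784628224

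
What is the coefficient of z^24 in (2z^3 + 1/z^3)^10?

5120

General term: C(10,j)·(2z^3)^j·(1/z^3)^(10-j), with z-exponent 3j − 3(10−j) = 6j − 30.
Set 6j − 30 = 24: j = 9.
C(10,9) = 10; 2^9 = 512; 1^1 = 1.
Coefficient = 10 · 512 · 1 = 5120.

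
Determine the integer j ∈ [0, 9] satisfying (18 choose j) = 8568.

C(18,j) increases on 0 ≤ j ≤ 9. C(18,4) = 3060 and C(18,5) = 8568, so j = 5.

5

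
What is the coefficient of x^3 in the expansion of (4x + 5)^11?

The general term is C(11,j)·(4x)^j·(5)^(11-j); the x^3 term has j = 3.
C(11,3) = 165.
Coefficient = C(11,3) · 4^3 · 5^8 = 165 · 64 · 390625 = 4125000000.

4125000000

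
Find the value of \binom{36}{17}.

8597496600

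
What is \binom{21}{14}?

116280

C(21,14) = C(21,7) by symmetry.
C(21,7) = (21·20·19·18·17·16·15) / 7! = 586051200 / 5040 = 116280.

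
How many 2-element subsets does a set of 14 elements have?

C(14,2) = (14·13) / 2! = 182 / 2 = 91.

91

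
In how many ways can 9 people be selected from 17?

24310

This is C(17,9) = 24310.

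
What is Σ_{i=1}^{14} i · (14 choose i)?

Since i·C(14,i) = 14·C(13,i−1), the sum is 14·2^13 = 14·8192 = 114688.

114688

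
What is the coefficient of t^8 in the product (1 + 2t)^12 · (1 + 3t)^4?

Coefficient of t^8 = Σ_{j} C(12,j)·2^j·C(4,8-j)·3^(8-j) for j from 4 to 8.
= 641520 + 2737152 + 3193344 + 1216512 + 126720 = 7915248.

7915248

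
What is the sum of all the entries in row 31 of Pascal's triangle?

The entries of row 31 sum to 2^31 = 2147483648.

2147483648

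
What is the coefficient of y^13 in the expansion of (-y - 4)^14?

The general term is C(14,j)·(-y)^j·(-4)^(14-j); the y^13 term has j = 13.
C(14,13) = 14.
Coefficient = C(14,13) · (-1)^13 · (-4)^1 = 14 · (-1) · (-4) = 56.

56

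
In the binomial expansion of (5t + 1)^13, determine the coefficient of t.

The general term is C(13,j)·(5t)^j·(1)^(13-j); the t^1 term has j = 1.
C(13,1) = 13.
Coefficient = C(13,1) · 5^1 = 13 · 5 = 65.

65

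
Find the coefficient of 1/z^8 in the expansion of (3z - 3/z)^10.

-590490

General term: C(10,j)·(3z)^j·(-3/z)^(10-j), with z-exponent 1j − 1(10−j) = 2j − 10.
Set 2j − 10 = -8: j = 1.
C(10,1) = 10; 3^1 = 3; (-3)^9 = -19683.
Coefficient = 10 · 3 · (-19683) = -590490.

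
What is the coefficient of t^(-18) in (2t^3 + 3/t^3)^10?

General term: C(10,j)·(2t^3)^j·(3/t^3)^(10-j), with t-exponent 3j − 3(10−j) = 6j − 30.
Set 6j − 30 = -18: j = 2.
C(10,2) = 45; 2^2 = 4; 3^8 = 6561.
Coefficient = 45 · 4 · 6561 = 1180980.

1180980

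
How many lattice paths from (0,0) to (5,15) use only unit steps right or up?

15504

Each path is a sequence of 20 steps with 5 rights: C(20,5) = 15504.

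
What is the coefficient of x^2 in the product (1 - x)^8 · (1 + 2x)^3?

-8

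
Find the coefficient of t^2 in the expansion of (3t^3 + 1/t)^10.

3240

General term: C(10,j)·(3t^3)^j·(1/t)^(10-j), with t-exponent 3j − 1(10−j) = 4j − 10.
Set 4j − 10 = 2: j = 3.
C(10,3) = 120; 3^3 = 27; 1^7 = 1.
Coefficient = 120 · 27 · 1 = 3240.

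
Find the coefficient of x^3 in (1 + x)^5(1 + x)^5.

(1 + x)^5(1 + x)^5 = (1 + x)^10, so the coefficient of x^3 is C(10,3)·1^3 = 120·1 = 120.

120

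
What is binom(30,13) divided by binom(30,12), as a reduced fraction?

C(n,k+1)/C(n,k) = (n−k)/(k+1) = (30−12)/(12+1) = 18/13.

18/13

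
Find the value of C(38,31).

12620256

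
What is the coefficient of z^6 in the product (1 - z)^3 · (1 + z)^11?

-99

Coefficient of z^6 = Σ_{j} C(3,j)·(-1)^j·C(11,6-j)·1^(6-j) for j from 0 to 3.
= 462 + (-1386) + 990 + (-165) = -99.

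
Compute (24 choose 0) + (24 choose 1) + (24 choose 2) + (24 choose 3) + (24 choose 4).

12951

1 + 24 + 276 + 2024 + 10626 = 12951.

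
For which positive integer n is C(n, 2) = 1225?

50

n(n−1)/2 = 1225 ⇒ n(n−1) = 2450. Since 50·49 = 2450, n = 50.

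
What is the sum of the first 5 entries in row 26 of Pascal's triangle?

1 + 26 + 325 + 2600 + 14950 = 17902.

17902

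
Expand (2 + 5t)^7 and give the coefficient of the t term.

The general term is C(7,j)·(2)^j·(5t)^(7-j); the t^1 term has j = 6.
C(7,6) = 7.
Coefficient = C(7,6) · 2^6 · 5^1 = 7 · 64 · 5 = 2240.

2240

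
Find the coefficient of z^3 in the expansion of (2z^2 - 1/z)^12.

General term: C(12,j)·(2z^2)^j·(-1/z)^(12-j), with z-exponent 2j − 1(12−j) = 3j − 12.
Set 3j − 12 = 3: j = 5.
C(12,5) = 792; 2^5 = 32; (-1)^7 = -1.
Coefficient = 792 · 32 · (-1) = -25344.

-25344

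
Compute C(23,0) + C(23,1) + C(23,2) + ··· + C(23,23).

The entries of row 23 sum to 2^23 = 8388608.

8388608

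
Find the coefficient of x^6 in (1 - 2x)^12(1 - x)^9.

Coefficient of x^6 = Σ_{j} C(12,j)·(-2)^j·C(9,6-j)·(-1)^(6-j) for j from 0 to 6.
= 84 + 3024 + 33264 + 147840 + 285120 + 228096 + 59136 = 756564.

756564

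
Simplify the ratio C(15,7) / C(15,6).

9/7

C(n,k+1)/C(n,k) = (n−k)/(k+1) = (15−6)/(6+1) = 9/7.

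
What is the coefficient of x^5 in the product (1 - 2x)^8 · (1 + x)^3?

Coefficient of x^5 = Σ_{j} C(8,j)·(-2)^j·C(3,5-j)·1^(5-j) for j from 2 to 5.
= 112 + (-1344) + 3360 + (-1792) = 336.

336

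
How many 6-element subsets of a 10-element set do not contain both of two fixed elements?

All 6-subsets: C(10,6) = 210. Those containing both fixed elements: C(8,4) = 70.
210 − 70 = 140.

140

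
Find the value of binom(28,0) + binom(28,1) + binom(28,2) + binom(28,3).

3683

1 + 28 + 378 + 3276 = 3683.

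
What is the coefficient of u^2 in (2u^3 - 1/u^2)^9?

General term: C(9,j)·(2u^3)^j·(-1/u^2)^(9-j), with u-exponent 3j − 2(9−j) = 5j − 18.
Set 5j − 18 = 2: j = 4.
C(9,4) = 126; 2^4 = 16; (-1)^5 = -1.
Coefficient = 126 · 16 · (-1) = -2016.

-2016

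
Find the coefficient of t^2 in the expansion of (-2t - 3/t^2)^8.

16128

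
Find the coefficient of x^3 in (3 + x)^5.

90

The general term is C(5,j)·(3)^j·(x)^(5-j); the x^3 term has j = 2.
C(5,2) = 10.
Coefficient = C(5,2) · 3^2 = 10 · 9 = 90.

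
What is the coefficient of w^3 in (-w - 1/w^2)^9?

General term: C(9,j)·(-w)^j·(-1/w^2)^(9-j), with w-exponent 1j − 2(9−j) = 3j − 18.
Set 3j − 18 = 3: j = 7.
C(9,7) = 36; (-1)^7 = -1; (-1)^2 = 1.
Coefficient = 36 · (-1) · 1 = -36.

-36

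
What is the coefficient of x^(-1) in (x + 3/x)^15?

42220035

General term: C(15,j)·(x)^j·(3/x)^(15-j), with x-exponent 1j − 1(15−j) = 2j − 15.
Set 2j − 15 = -1: j = 7.
C(15,7) = 6435; 1^7 = 1; 3^8 = 6561.
Coefficient = 6435 · 1 · 6561 = 42220035.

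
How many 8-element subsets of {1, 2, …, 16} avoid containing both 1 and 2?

9867

All 8-subsets: C(16,8) = 12870. Those containing both fixed elements: C(14,6) = 3003.
12870 − 3003 = 9867.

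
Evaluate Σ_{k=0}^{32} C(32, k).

4294967296

The entries of row 32 sum to 2^32 = 4294967296.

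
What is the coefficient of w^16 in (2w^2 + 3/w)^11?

253440

General term: C(11,j)·(2w^2)^j·(3/w)^(11-j), with w-exponent 2j − 1(11−j) = 3j − 11.
Set 3j − 11 = 16: j = 9.
C(11,9) = 55; 2^9 = 512; 3^2 = 9.
Coefficient = 55 · 512 · 9 = 253440.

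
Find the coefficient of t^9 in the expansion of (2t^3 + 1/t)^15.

320320

General term: C(15,j)·(2t^3)^j·(1/t)^(15-j), with t-exponent 3j − 1(15−j) = 4j − 15.
Set 4j − 15 = 9: j = 6.
C(15,6) = 5005; 2^6 = 64; 1^9 = 1.
Coefficient = 5005 · 64 · 1 = 320320.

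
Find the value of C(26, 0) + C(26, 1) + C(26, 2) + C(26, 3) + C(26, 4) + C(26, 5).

1 + 26 + 325 + 2600 + 14950 + 65780 = 83682.

83682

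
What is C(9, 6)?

84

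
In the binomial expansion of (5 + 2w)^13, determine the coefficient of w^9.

228800000

The general term is C(13,j)·(5)^j·(2w)^(13-j); the w^9 term has j = 4.
C(13,4) = 715.
Coefficient = C(13,4) · 5^4 · 2^9 = 715 · 625 · 512 = 228800000.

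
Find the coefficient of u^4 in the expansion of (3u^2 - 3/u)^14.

14363255907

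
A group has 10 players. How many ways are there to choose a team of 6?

This is C(10,6) = 210.

210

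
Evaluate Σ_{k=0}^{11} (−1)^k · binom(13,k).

-12

The partial alternating sum Σ_{k=0}^{11} (−1)^k C(13,k) = (−1)^11 C(12,11) = -12.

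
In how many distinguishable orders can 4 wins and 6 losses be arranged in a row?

210

Choose positions for the wins: C(10,4) = 210.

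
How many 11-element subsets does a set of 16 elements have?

4368

C(16,11) = C(16,5) by symmetry.
C(16,5) = (16·15·14·13·12) / 5! = 524160 / 120 = 4368.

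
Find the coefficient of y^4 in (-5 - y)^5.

-25

The general term is C(5,j)·(-5)^j·(-y)^(5-j); the y^4 term has j = 1.
C(5,1) = 5.
Coefficient = C(5,1) · (-5)^1 = 5 · (-5) = -25.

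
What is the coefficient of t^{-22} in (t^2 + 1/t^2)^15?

105

General term: C(15,j)·(t^2)^j·(1/t^2)^(15-j), with t-exponent 2j − 2(15−j) = 4j − 30.
Set 4j − 30 = -22: j = 2.
C(15,2) = 105; 1^2 = 1; 1^13 = 1.
Coefficient = 105 · 1 · 1 = 105.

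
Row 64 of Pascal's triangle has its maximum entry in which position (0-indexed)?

32

C(64,m) is maximized at m = 64/2 = 32.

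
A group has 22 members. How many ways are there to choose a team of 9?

This is C(22,9) = 497420.

497420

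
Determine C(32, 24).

10518300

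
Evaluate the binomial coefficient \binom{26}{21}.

C(26,21) = C(26,5) by symmetry.
C(26,5) = (26·25·24·23·22) / 5! = 7893600 / 120 = 65780.

65780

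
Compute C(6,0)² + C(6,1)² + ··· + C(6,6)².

924

By Vandermonde's identity, Σ C(6,r)² = C(12,6) = 924.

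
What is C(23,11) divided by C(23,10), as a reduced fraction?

13/11

C(n,k+1)/C(n,k) = (n−k)/(k+1) = (23−10)/(10+1) = 13/11.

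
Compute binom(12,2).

66

C(12,2) = (12·11) / 2! = 132 / 2 = 66.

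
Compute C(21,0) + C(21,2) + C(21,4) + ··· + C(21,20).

Even-k terms of row 21 sum to 2^20 = 1048576.

1048576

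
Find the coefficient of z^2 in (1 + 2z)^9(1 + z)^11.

397

Coefficient of z^2 = Σ_{j} C(9,j)·2^j·C(11,2-j)·1^(2-j) for j from 0 to 2.
= 55 + 198 + 144 = 397.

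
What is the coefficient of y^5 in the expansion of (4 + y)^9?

32256

The general term is C(9,j)·(4)^j·(y)^(9-j); the y^5 term has j = 4.
C(9,4) = 126.
Coefficient = C(9,4) · 4^4 = 126 · 256 = 32256.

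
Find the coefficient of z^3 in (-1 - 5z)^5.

-1250

The general term is C(5,j)·(-1)^j·(-5z)^(5-j); the z^3 term has j = 2.
C(5,2) = 10.
Coefficient = C(5,2) · (-5)^3 = 10 · (-125) = -1250.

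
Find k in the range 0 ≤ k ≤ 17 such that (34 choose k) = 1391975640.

14

C(34,k) increases on 0 ≤ k ≤ 17. C(34,13) = 927983760 and C(34,14) = 1391975640, so k = 14.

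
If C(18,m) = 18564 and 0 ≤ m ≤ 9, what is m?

C(18,m) increases on 0 ≤ m ≤ 9. C(18,5) = 8568 and C(18,6) = 18564, so m = 6.

6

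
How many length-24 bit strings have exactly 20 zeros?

Choose the 20 positions: C(24,20) = 10626.

10626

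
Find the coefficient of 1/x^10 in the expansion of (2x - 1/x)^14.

364

General term: C(14,j)·(2x)^j·(-1/x)^(14-j), with x-exponent 1j − 1(14−j) = 2j − 14.
Set 2j − 14 = -10: j = 2.
C(14,2) = 91; 2^2 = 4; (-1)^12 = 1.
Coefficient = 91 · 4 · 1 = 364.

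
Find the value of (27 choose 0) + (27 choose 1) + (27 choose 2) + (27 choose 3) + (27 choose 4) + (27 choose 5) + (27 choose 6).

397594

1 + 27 + 351 + 2925 + 17550 + 80730 + 296010 = 397594.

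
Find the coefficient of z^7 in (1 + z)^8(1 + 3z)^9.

2175128

Coefficient of z^7 = Σ_{j} C(8,j)·1^j·C(9,7-j)·3^(7-j) for j from 0 to 7.
= 78732 + 489888 + 857304 + 571536 + 158760 + 18144 + 756 + 8 = 2175128.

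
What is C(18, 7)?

31824

C(18,7) = (18·17·16·15·14·13·12) / 7! = 160392960 / 5040 = 31824.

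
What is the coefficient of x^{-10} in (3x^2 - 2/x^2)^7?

1344

General term: C(7,j)·(3x^2)^j·(-2/x^2)^(7-j), with x-exponent 2j − 2(7−j) = 4j − 14.
Set 4j − 14 = -10: j = 1.
C(7,1) = 7; 3^1 = 3; (-2)^6 = 64.
Coefficient = 7 · 3 · 64 = 1344.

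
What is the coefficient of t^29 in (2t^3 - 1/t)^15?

2795520

General term: C(15,j)·(2t^3)^j·(-1/t)^(15-j), with t-exponent 3j − 1(15−j) = 4j − 15.
Set 4j − 15 = 29: j = 11.
C(15,11) = 1365; 2^11 = 2048; (-1)^4 = 1.
Coefficient = 1365 · 2048 · 1 = 2795520.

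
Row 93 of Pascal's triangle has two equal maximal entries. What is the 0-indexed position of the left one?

For odd n = 93, C(93,r) peaks at r = (n−1)/2 and (n+1)/2; the smaller is 46.

46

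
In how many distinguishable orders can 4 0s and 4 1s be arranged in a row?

70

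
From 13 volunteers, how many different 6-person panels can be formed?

This is C(13,6) = 1716.

1716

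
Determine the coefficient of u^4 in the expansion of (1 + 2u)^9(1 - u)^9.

-234

Coefficient of u^4 = Σ_{j} C(9,j)·2^j·C(9,4-j)·(-1)^(4-j) for j from 0 to 4.
= 126 + (-1512) + 5184 + (-6048) + 2016 = -234.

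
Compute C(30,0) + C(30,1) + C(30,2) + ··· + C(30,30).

The entries of row 30 sum to 2^30 = 1073741824.

1073741824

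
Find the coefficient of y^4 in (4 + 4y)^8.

4587520

The general term is C(8,j)·(4)^j·(4y)^(8-j); the y^4 term has j = 4.
C(8,4) = 70.
Coefficient = C(8,4) · 4^4 · 4^4 = 70 · 256 · 256 = 4587520.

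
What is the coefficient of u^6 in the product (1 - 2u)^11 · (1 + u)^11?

Coefficient of u^6 = Σ_{j} C(11,j)·(-2)^j·C(11,6-j)·1^(6-j) for j from 0 to 6.
= 462 + (-10164) + 72600 + (-217800) + 290400 + (-162624) + 29568 = 2442.

2442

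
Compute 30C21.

14307150

C(30,21) = C(30,9) by symmetry.
C(30,9) = (30·29·28·27·26·25·24·23·22) / 9! = 5191778592000 / 362880 = 14307150.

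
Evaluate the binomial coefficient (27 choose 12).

17383860

C(27,12) = (27·26·25·24·23·22·21·20·19·18·17·16) / 12! = 8326896754176000 / 479001600 = 17383860.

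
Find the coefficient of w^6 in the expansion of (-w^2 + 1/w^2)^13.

1287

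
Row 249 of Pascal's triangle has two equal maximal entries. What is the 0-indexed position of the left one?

124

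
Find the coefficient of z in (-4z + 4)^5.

The general term is C(5,j)·(-4z)^j·(4)^(5-j); the z^1 term has j = 1.
C(5,1) = 5.
Coefficient = C(5,1) · (-4)^1 · 4^4 = 5 · (-4) · 256 = -5120.

-5120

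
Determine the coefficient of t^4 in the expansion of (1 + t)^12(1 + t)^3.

1365

Coefficient of t^4 = Σ_{j} C(12,j)·C(3,4-j) for j from 1 to 4.
= 12 + 198 + 660 + 495 = 1365.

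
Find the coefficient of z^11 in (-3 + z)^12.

-36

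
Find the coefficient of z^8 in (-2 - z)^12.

The general term is C(12,j)·(-2)^j·(-z)^(12-j); the z^8 term has j = 4.
C(12,4) = 495.
Coefficient = C(12,4) · (-2)^4 = 495 · 16 = 7920.

7920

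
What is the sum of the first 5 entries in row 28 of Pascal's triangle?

1 + 28 + 378 + 3276 + 20475 = 24158.

24158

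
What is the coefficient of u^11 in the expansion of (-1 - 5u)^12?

The general term is C(12,j)·(-1)^j·(-5u)^(12-j); the u^11 term has j = 1.
C(12,1) = 12.
Coefficient = C(12,1) · (-1)^1 · (-5)^11 = 12 · (-1) · (-48828125) = 585937500.

585937500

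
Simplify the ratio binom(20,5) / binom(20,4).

C(n,k+1)/C(n,k) = (n−k)/(k+1) = (20−4)/(4+1) = 16/5.

16/5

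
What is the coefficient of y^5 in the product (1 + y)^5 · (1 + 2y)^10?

36365

Coefficient of y^5 = Σ_{j} C(5,j)·1^j·C(10,5-j)·2^(5-j) for j from 0 to 5.
= 8064 + 16800 + 9600 + 1800 + 100 + 1 = 36365.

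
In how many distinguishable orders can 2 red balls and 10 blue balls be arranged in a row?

Choose positions for the red balls: C(12,2) = 66.

66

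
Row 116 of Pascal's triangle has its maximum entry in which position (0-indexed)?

58

C(116,k) is maximized at k = 116/2 = 58.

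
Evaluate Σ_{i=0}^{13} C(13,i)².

10400600

Σ C(13,i)² is the coefficient of x^13 in (1+x)^13(1+x)^13 = (1+x)^26, i.e. C(26,13) = 10400600.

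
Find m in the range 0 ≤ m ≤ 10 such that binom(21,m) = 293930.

9

C(21,m) increases on 0 ≤ m ≤ 10. C(21,8) = 203490 and C(21,9) = 293930, so m = 9.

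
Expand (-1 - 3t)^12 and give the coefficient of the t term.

The general term is C(12,j)·(-1)^j·(-3t)^(12-j); the t^1 term has j = 11.
C(12,11) = 12.
Coefficient = C(12,11) · (-1)^11 · (-3)^1 = 12 · (-1) · (-3) = 36.

36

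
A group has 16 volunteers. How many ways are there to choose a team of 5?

This is C(16,5) = 4368.

4368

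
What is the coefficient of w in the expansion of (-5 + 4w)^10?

The general term is C(10,j)·(-5)^j·(4w)^(10-j); the w^1 term has j = 9.
C(10,9) = 10.
Coefficient = C(10,9) · (-5)^9 · 4^1 = 10 · (-1953125) · 4 = -78125000.

-78125000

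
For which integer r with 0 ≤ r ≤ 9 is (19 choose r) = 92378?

9

C(19,r) increases on 0 ≤ r ≤ 9. C(19,8) = 75582 and C(19,9) = 92378, so r = 9.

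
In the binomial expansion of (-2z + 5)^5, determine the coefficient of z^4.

400

The general term is C(5,j)·(-2z)^j·(5)^(5-j); the z^4 term has j = 4.
C(5,4) = 5.
Coefficient = C(5,4) · (-2)^4 · 5^1 = 5 · 16 · 5 = 400.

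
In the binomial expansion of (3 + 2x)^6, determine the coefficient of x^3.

4320

The general term is C(6,j)·(3)^j·(2x)^(6-j); the x^3 term has j = 3.
C(6,3) = 20.
Coefficient = C(6,3) · 3^3 · 2^3 = 20 · 27 · 8 = 4320.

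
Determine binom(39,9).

C(39,9) = (39·38·37·36·35·34·33·32·31) / 9! = 76899763100160 / 362880 = 211915132.

211915132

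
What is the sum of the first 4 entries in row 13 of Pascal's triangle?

378

1 + 13 + 78 + 286 = 378.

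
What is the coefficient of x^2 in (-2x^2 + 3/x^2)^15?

3602776320

General term: C(15,j)·(-2x^2)^j·(3/x^2)^(15-j), with x-exponent 2j − 2(15−j) = 4j − 30.
Set 4j − 30 = 2: j = 8.
C(15,8) = 6435; (-2)^8 = 256; 3^7 = 2187.
Coefficient = 6435 · 256 · 2187 = 3602776320.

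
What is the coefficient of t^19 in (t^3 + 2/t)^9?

General term: C(9,j)·(t^3)^j·(2/t)^(9-j), with t-exponent 3j − 1(9−j) = 4j − 9.
Set 4j − 9 = 19: j = 7.
C(9,7) = 36; 1^7 = 1; 2^2 = 4.
Coefficient = 36 · 1 · 4 = 144.

144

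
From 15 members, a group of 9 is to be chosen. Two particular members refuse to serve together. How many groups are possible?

3289

All 9-subsets: C(15,9) = 5005. Those containing both fixed elements: C(13,7) = 1716.
5005 − 1716 = 3289.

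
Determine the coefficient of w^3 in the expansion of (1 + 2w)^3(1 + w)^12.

768

Coefficient of w^3 = Σ_{j} C(3,j)·2^j·C(12,3-j)·1^(3-j) for j from 0 to 3.
= 220 + 396 + 144 + 8 = 768.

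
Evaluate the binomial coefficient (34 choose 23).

C(34,23) = C(34,11) by symmetry.
C(34,11) = (34·33·32·31·30·29·28·27·26·25·24) / 11! = 11420107066368000 / 39916800 = 286097760.

286097760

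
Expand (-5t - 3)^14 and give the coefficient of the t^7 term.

586389375000

The general term is C(14,j)·(-5t)^j·(-3)^(14-j); the t^7 term has j = 7.
C(14,7) = 3432.
Coefficient = C(14,7) · (-5)^7 · (-3)^7 = 3432 · (-78125) · (-2187) = 586389375000.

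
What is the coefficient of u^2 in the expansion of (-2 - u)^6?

240

The general term is C(6,j)·(-2)^j·(-u)^(6-j); the u^2 term has j = 4.
C(6,4) = 15.
Coefficient = C(6,4) · (-2)^4 = 15 · 16 = 240.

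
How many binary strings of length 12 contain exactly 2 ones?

Choose the 2 positions: C(12,2) = 66.

66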